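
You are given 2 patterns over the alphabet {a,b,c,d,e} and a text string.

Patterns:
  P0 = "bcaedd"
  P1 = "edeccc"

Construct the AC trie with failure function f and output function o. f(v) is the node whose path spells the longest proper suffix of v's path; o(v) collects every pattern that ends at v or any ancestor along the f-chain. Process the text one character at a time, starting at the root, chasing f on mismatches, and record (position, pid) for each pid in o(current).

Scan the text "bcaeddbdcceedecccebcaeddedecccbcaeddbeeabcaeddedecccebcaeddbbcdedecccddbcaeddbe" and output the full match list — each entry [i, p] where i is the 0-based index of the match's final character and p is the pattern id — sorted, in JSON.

Build automaton:
Trie nodes:
  n0 'ε': b→1 e→7
  n1 'b': c→2
  n2 'bc': a→3
  n3 'bca': e→4
  n4 'bcae': d→5
  n5 'bcaed': d→6
  n6 'bcaedd': ·  [P0 ends]
  n7 'e': d→8
  n8 'ed': e→9
  n9 'ede': c→10
  n10 'edec': c→11
  n11 'edecc': c→12
  n12 'edeccc': ·  [P1 ends]

Failure links (BFS by depth):
  n1('b'): parent n0 fail=0; on 'b' 0 → fail=0;  out ∅∪∅=∅
  n7('e'): parent n0 fail=0; on 'e' 0 → fail=0;  out ∅∪∅=∅
  n2('bc'): parent n1 fail=0; on 'c' 0 → fail=0;  out ∅∪∅=∅
  n8('ed'): parent n7 fail=0; on 'd' 0 → fail=0;  out ∅∪∅=∅
  n3('bca'): parent n2 fail=0; on 'a' 0 → fail=0;  out ∅∪∅=∅
  n9('ede'): parent n8 fail=0; on 'e' 0 → fail=7;  out ∅∪∅=∅
  n4('bcae'): parent n3 fail=0; on 'e' 0 → fail=7;  out ∅∪∅=∅
  n10('edec'): parent n9 fail=7; on 'c' 7→0 → fail=0;  out ∅∪∅=∅
  n5('bcaed'): parent n4 fail=7; on 'd' 7 → fail=8;  out ∅∪∅=∅
  n11('edecc'): parent n10 fail=0; on 'c' 0 → fail=0;  out ∅∪∅=∅
  n6('bcaedd'): parent n5 fail=8; on 'd' 8→0 → fail=0;  out {0}∪∅={0}
  n12('edeccc'): parent n11 fail=0; on 'c' 0 → fail=0;  out {1}∪∅={1}

Text stream:
pos 0 'b': at 1
pos 1 'c': at 2
pos 2 'a': at 3
pos 3 'e': at 4
pos 4 'd': at 5
pos 5 'd': at 6  ** P0@[0:5]
pos 6 'b': at 1 (via fail)
pos 7 'd': at 0 (via fail)
pos 8 'c': at 0
pos 9 'c': at 0
pos 10 'e': at 7
pos 11 'e': at 7 (via fail)
pos 12 'd': at 8
pos 13 'e': at 9
pos 14 'c': at 10
pos 15 'c': at 11
pos 16 'c': at 12  ** P1@[11:16]
pos 17 'e': at 7 (via fail)
pos 18 'b': at 1 (via fail)
pos 19 'c': at 2
pos 20 'a': at 3
pos 21 'e': at 4
pos 22 'd': at 5
pos 23 'd': at 6  ** P0@[18:23]
pos 24 'e': at 7 (via fail)
pos 25 'd': at 8
pos 26 'e': at 9
pos 27 'c': at 10
pos 28 'c': at 11
pos 29 'c': at 12  ** P1@[24:29]
pos 30 'b': at 1 (via fail)
pos 31 'c': at 2
pos 32 'a': at 3
pos 33 'e': at 4
pos 34 'd': at 5
pos 35 'd': at 6  ** P0@[30:35]
pos 36 'b': at 1 (via fail)
pos 37 'e': at 7 (via fail)
pos 38 'e': at 7 (via fail)
pos 39 'a': at 0 (via fail)
pos 40 'b': at 1
pos 41 'c': at 2
pos 42 'a': at 3
pos 43 'e': at 4
pos 44 'd': at 5
pos 45 'd': at 6  ** P0@[40:45]
pos 46 'e': at 7 (via fail)
pos 47 'd': at 8
pos 48 'e': at 9
pos 49 'c': at 10
pos 50 'c': at 11
pos 51 'c': at 12  ** P1@[46:51]
pos 52 'e': at 7 (via fail)
pos 53 'b': at 1 (via fail)
pos 54 'c': at 2
pos 55 'a': at 3
pos 56 'e': at 4
pos 57 'd': at 5
pos 58 'd': at 6  ** P0@[53:58]
pos 59 'b': at 1 (via fail)
pos 60 'b': at 1 (via fail)
pos 61 'c': at 2
pos 62 'd': at 0 (via fail)
pos 63 'e': at 7
pos 64 'd': at 8
pos 65 'e': at 9
pos 66 'c': at 10
pos 67 'c': at 11
pos 68 'c': at 12  ** P1@[63:68]
pos 69 'd': at 0 (via fail)
pos 70 'd': at 0
pos 71 'b': at 1
pos 72 'c': at 2
pos 73 'a': at 3
pos 74 'e': at 4
pos 75 'd': at 5
pos 76 'd': at 6  ** P0@[71:76]
pos 77 'b': at 1 (via fail)
pos 78 'e': at 7 (via fail)

Matches: [[5,0],[16,1],[23,0],[29,1],[35,0],[45,0],[51,1],[58,0],[68,1],[76,0]]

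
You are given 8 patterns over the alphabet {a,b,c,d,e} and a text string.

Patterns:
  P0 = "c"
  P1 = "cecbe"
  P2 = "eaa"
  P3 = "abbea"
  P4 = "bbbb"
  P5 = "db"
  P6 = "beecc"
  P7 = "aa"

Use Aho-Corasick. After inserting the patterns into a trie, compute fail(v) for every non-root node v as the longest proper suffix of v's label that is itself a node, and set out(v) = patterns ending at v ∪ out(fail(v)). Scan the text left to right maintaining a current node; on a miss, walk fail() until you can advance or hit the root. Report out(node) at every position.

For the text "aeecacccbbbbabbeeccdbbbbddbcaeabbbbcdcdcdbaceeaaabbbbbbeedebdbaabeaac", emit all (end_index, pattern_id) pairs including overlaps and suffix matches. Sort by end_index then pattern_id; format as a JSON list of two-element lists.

Build automaton:
Trie nodes:
  0='ε' goto a→9 b→14 c→1 d→18 e→6
  1='c' goto e→2  [P0 ends]
  2='ce' goto c→3
  3='cec' goto b→4
  4='cecb' goto e→5
  5='cecbe' goto ·  [P1 ends]
  6='e' goto a→7
  7='ea' goto a→8
  8='eaa' goto ·  [P2 ends]
  9='a' goto a→24 b→10
  10='ab' goto b→11
  11='abb' goto e→12
  12='abbe' goto a→13
  13='abbea' goto ·  [P3 ends]
  14='b' goto b→15 e→20
  15='bb' goto b→16
  16='bbb' goto b→17
  17='bbbb' goto ·  [P4 ends]
  18='d' goto b→19
  19='db' goto ·  [P5 ends]
  20='be' goto e→21
  21='bee' goto c→22
  22='beec' goto c→23
  23='beecc' goto ·  [P6 ends]
  24='aa' goto ·  [P7 ends]

BFS fail/out derivation:
  n1('c'): parent n0 fail=0; on 'c' 0 → fail=0;  out {0}∪∅={0}
  n6('e'): parent n0 fail=0; on 'e' 0 → fail=0;  out ∅∪∅=∅
  n9('a'): parent n0 fail=0; on 'a' 0 → fail=0;  out ∅∪∅=∅
  n14('b'): parent n0 fail=0; on 'b' 0 → fail=0;  out ∅∪∅=∅
  n18('d'): parent n0 fail=0; on 'd' 0 → fail=0;  out ∅∪∅=∅
  n2('ce'): parent n1 fail=0; on 'e' 0 → fail=6;  out ∅∪∅=∅
  n7('ea'): parent n6 fail=0; on 'a' 0 → fail=9;  out ∅∪∅=∅
  n10('ab'): parent n9 fail=0; on 'b' 0 → fail=14;  out ∅∪∅=∅
  n15('bb'): parent n14 fail=0; on 'b' 0 → fail=14;  out ∅∪∅=∅
  n19('db'): parent n18 fail=0; on 'b' 0 → fail=14;  out {5}∪∅={5}
  n20('be'): parent n14 fail=0; on 'e' 0 → fail=6;  out ∅∪∅=∅
  n24('aa'): parent n9 fail=0; on 'a' 0 → fail=9;  out {7}∪∅={7}
  n3('cec'): parent n2 fail=6; on 'c' 6→0 → fail=1;  out ∅∪{0}={0}
  n8('eaa'): parent n7 fail=9; on 'a' 9 → fail=24;  out {2}∪{7}={2,7}
  n11('abb'): parent n10 fail=14; on 'b' 14 → fail=15;  out ∅∪∅=∅
  n16('bbb'): parent n15 fail=14; on 'b' 14 → fail=15;  out ∅∪∅=∅
  n21('bee'): parent n20 fail=6; on 'e' 6→0 → fail=6;  out ∅∪∅=∅
  n4('cecb'): parent n3 fail=1; on 'b' 1→0 → fail=14;  out ∅∪∅=∅
  n12('abbe'): parent n11 fail=15; on 'e' 15→14 → fail=20;  out ∅∪∅=∅
  n17('bbbb'): parent n16 fail=15; on 'b' 15 → fail=16;  out {4}∪∅={4}
  n22('beec'): parent n21 fail=6; on 'c' 6→0 → fail=1;  out ∅∪{0}={0}
  n5('cecbe'): parent n4 fail=14; on 'e' 14 → fail=20;  out {1}∪∅={1}
  n13('abbea'): parent n12 fail=20; on 'a' 20→6 → fail=7;  out {3}∪∅={3}
  n23('beecc'): parent n22 fail=1; on 'c' 1→0 → fail=1;  out {6}∪{0}={0,6}

Run:
[0] read 'a'  n0⇒n9
[1] read 'e'  n9⇒n6 ·f
[2] read 'e'  n6⇒n6 ·f
[3] read 'c'  n6⇒n1 ·f  emit P0@[3:3]
[4] read 'a'  n1⇒n9 ·f
[5] read 'c'  n9⇒n1 ·f  emit P0@[5:5]
[6] read 'c'  n1⇒n1 ·f  emit P0@[6:6]
[7] read 'c'  n1⇒n1 ·f  emit P0@[7:7]
[8] read 'b'  n1⇒n14 ·f
[9] read 'b'  n14⇒n15
[10] read 'b'  n15⇒n16
[11] read 'b'  n16⇒n17  emit P4@[8:11]
[12] read 'a'  n17⇒n9 ·f
[13] read 'b'  n9⇒n10
[14] read 'b'  n10⇒n11
[15] read 'e'  n11⇒n12
[16] read 'e'  n12⇒n21 ·f
[17] read 'c'  n21⇒n22  emit P0@[17:17]
[18] read 'c'  n22⇒n23  emit P0@[18:18],P6@[14:18]
[19] read 'd'  n23⇒n18 ·f
[20] read 'b'  n18⇒n19  emit P5@[19:20]
[21] read 'b'  n19⇒n15 ·f
[22] read 'b'  n15⇒n16
[23] read 'b'  n16⇒n17  emit P4@[20:23]
[24] read 'd'  n17⇒n18 ·f
[25] read 'd'  n18⇒n18 ·f
[26] read 'b'  n18⇒n19  emit P5@[25:26]
[27] read 'c'  n19⇒n1 ·f  emit P0@[27:27]
[28] read 'a'  n1⇒n9 ·f
[29] read 'e'  n9⇒n6 ·f
[30] read 'a'  n6⇒n7
[31] read 'b'  n7⇒n10 ·f
[32] read 'b'  n10⇒n11
[33] read 'b'  n11⇒n16 ·f
[34] read 'b'  n16⇒n17  emit P4@[31:34]
[35] read 'c'  n17⇒n1 ·f  emit P0@[35:35]
[36] read 'd'  n1⇒n18 ·f
[37] read 'c'  n18⇒n1 ·f  emit P0@[37:37]
[38] read 'd'  n1⇒n18 ·f
[39] read 'c'  n18⇒n1 ·f  emit P0@[39:39]
[40] read 'd'  n1⇒n18 ·f
[41] read 'b'  n18⇒n19  emit P5@[40:41]
[42] read 'a'  n19⇒n9 ·f
[43] read 'c'  n9⇒n1 ·f  emit P0@[43:43]
[44] read 'e'  n1⇒n2
[45] read 'e'  n2⇒n6 ·f
[46] read 'a'  n6⇒n7
[47] read 'a'  n7⇒n8  emit P2@[45:47],P7@[46:47]
[48] read 'a'  n8⇒n24 ·f  emit P7@[47:48]
[49] read 'b'  n24⇒n10 ·f
[50] read 'b'  n10⇒n11
[51] read 'b'  n11⇒n16 ·f
[52] read 'b'  n16⇒n17  emit P4@[49:52]
[53] read 'b'  n17⇒n17 ·f  emit P4@[50:53]
[54] read 'b'  n17⇒n17 ·f  emit P4@[51:54]
[55] read 'e'  n17⇒n20 ·f
[56] read 'e'  n20⇒n21
[57] read 'd'  n21⇒n18 ·f
[58] read 'e'  n18⇒n6 ·f
[59] read 'b'  n6⇒n14 ·f
[60] read 'd'  n14⇒n18 ·f
[61] read 'b'  n18⇒n19  emit P5@[60:61]
[62] read 'a'  n19⇒n9 ·f
[63] read 'a'  n9⇒n24  emit P7@[62:63]
[64] read 'b'  n24⇒n10 ·f
[65] read 'e'  n10⇒n20 ·f
[66] read 'a'  n20⇒n7 ·f
[67] read 'a'  n7⇒n8  emit P2@[65:67],P7@[66:67]
[68] read 'c'  n8⇒n1 ·f  emit P0@[68:68]

All matches (sorted): [[3,0],[5,0],[6,0],[7,0],[11,4],[17,0],[18,0],[18,6],[20,5],[23,4],[26,5],[27,0],[34,4],[35,0],[37,0],[39,0],[41,5],[43,0],[47,2],[47,7],[48,7],[52,4],[53,4],[54,4],[61,5],[63,7],[67,2],[67,7],[68,0]]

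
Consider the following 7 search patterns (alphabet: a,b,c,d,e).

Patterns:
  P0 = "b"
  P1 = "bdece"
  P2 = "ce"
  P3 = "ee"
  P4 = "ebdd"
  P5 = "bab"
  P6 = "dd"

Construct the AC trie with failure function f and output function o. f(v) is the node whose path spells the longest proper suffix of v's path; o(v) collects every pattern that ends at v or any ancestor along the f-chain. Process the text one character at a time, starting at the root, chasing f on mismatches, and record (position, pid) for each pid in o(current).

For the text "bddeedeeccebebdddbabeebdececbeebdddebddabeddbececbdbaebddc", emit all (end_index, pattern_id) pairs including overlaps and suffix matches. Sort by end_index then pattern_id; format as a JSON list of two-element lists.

Construct AC machine:
Trie nodes:
  0='ε' goto b→1 c→6 d→15 e→8
  1='b' goto a→13 d→2  [P0 ends]
  2='bd' goto e→3
  3='bde' goto c→4
  4='bdec' goto e→5
  5='bdece' goto ·  [P1 ends]
  6='c' goto e→7
  7='ce' goto ·  [P2 ends]
  8='e' goto b→10 e→9
  9='ee' goto ·  [P3 ends]
  10='eb' goto d→11
  11='ebd' goto d→12
  12='ebdd' goto ·  [P4 ends]
  13='ba' goto b→14
  14='bab' goto ·  [P5 ends]
  15='d' goto d→16
  16='dd' goto ·  [P6 ends]

BFS fail/out derivation:
  n1('b'): parent n0 fail=0; on 'b' 0 → fail=0;  out {0}∪∅={0}
  n6('c'): parent n0 fail=0; on 'c' 0 → fail=0;  out ∅∪∅=∅
  n8('e'): parent n0 fail=0; on 'e' 0 → fail=0;  out ∅∪∅=∅
  n15('d'): parent n0 fail=0; on 'd' 0 → fail=0;  out ∅∪∅=∅
  n2('bd'): parent n1 fail=0; on 'd' 0 → fail=15;  out ∅∪∅=∅
  n7('ce'): parent n6 fail=0; on 'e' 0 → fail=8;  out {2}∪∅={2}
  n9('ee'): parent n8 fail=0; on 'e' 0 → fail=8;  out {3}∪∅={3}
  n10('eb'): parent n8 fail=0; on 'b' 0 → fail=1;  out ∅∪{0}={0}
  n13('ba'): parent n1 fail=0; on 'a' 0 → fail=0;  out ∅∪∅=∅
  n16('dd'): parent n15 fail=0; on 'd' 0 → fail=15;  out {6}∪∅={6}
  n3('bde'): parent n2 fail=15; on 'e' 15→0 → fail=8;  out ∅∪∅=∅
  n11('ebd'): parent n10 fail=1; on 'd' 1 → fail=2;  out ∅∪∅=∅
  n14('bab'): parent n13 fail=0; on 'b' 0 → fail=1;  out {5}∪{0}={0,5}
  n4('bdec'): parent n3 fail=8; on 'c' 8→0 → fail=6;  out ∅∪∅=∅
  n12('ebdd'): parent n11 fail=2; on 'd' 2→15 → fail=16;  out {4}∪{6}={4,6}
  n5('bdece'): parent n4 fail=6; on 'e' 6 → fail=7;  out {1}∪{2}={1,2}

Run:
[0] read 'b'  n0⇒n1  emit P0@[0:0]
[1] read 'd'  n1⇒n2
[2] read 'd'  n2⇒n16 (fail-walked)  emit P6@[1:2]
[3] read 'e'  n16⇒n8 (fail-walked)
[4] read 'e'  n8⇒n9  emit P3@[3:4]
[5] read 'd'  n9⇒n15 (fail-walked)
[6] read 'e'  n15⇒n8 (fail-walked)
[7] read 'e'  n8⇒n9  emit P3@[6:7]
[8] read 'c'  n9⇒n6 (fail-walked)
[9] read 'c'  n6⇒n6 (fail-walked)
[10] read 'e'  n6⇒n7  emit P2@[9:10]
[11] read 'b'  n7⇒n10 (fail-walked)  emit P0@[11:11]
[12] read 'e'  n10⇒n8 (fail-walked)
[13] read 'b'  n8⇒n10  emit P0@[13:13]
[14] read 'd'  n10⇒n11
[15] read 'd'  n11⇒n12  emit P4@[12:15],P6@[14:15]
[16] read 'd'  n12⇒n16 (fail-walked)  emit P6@[15:16]
[17] read 'b'  n16⇒n1 (fail-walked)  emit P0@[17:17]
[18] read 'a'  n1⇒n13
[19] read 'b'  n13⇒n14  emit P0@[19:19],P5@[17:19]
[20] read 'e'  n14⇒n8 (fail-walked)
[21] read 'e'  n8⇒n9  emit P3@[20:21]
[22] read 'b'  n9⇒n10 (fail-walked)  emit P0@[22:22]
[23] read 'd'  n10⇒n11
[24] read 'e'  n11⇒n3 (fail-walked)
[25] read 'c'  n3⇒n4
[26] read 'e'  n4⇒n5  emit P1@[22:26],P2@[25:26]
[27] read 'c'  n5⇒n6 (fail-walked)
[28] read 'b'  n6⇒n1 (fail-walked)  emit P0@[28:28]
[29] read 'e'  n1⇒n8 (fail-walked)
[30] read 'e'  n8⇒n9  emit P3@[29:30]
[31] read 'b'  n9⇒n10 (fail-walked)  emit P0@[31:31]
[32] read 'd'  n10⇒n11
[33] read 'd'  n11⇒n12  emit P4@[30:33],P6@[32:33]
[34] read 'd'  n12⇒n16 (fail-walked)  emit P6@[33:34]
[35] read 'e'  n16⇒n8 (fail-walked)
[36] read 'b'  n8⇒n10  emit P0@[36:36]
[37] read 'd'  n10⇒n11
[38] read 'd'  n11⇒n12  emit P4@[35:38],P6@[37:38]
[39] read 'a'  n12⇒n0 (fail-walked)
[40] read 'b'  n0⇒n1  emit P0@[40:40]
[41] read 'e'  n1⇒n8 (fail-walked)
[42] read 'd'  n8⇒n15 (fail-walked)
[43] read 'd'  n15⇒n16  emit P6@[42:43]
[44] read 'b'  n16⇒n1 (fail-walked)  emit P0@[44:44]
[45] read 'e'  n1⇒n8 (fail-walked)
[46] read 'c'  n8⇒n6 (fail-walked)
[47] read 'e'  n6⇒n7  emit P2@[46:47]
[48] read 'c'  n7⇒n6 (fail-walked)
[49] read 'b'  n6⇒n1 (fail-walked)  emit P0@[49:49]
[50] read 'd'  n1⇒n2
[51] read 'b'  n2⇒n1 (fail-walked)  emit P0@[51:51]
[52] read 'a'  n1⇒n13
[53] read 'e'  n13⇒n8 (fail-walked)
[54] read 'b'  n8⇒n10  emit P0@[54:54]
[55] read 'd'  n10⇒n11
[56] read 'd'  n11⇒n12  emit P4@[53:56],P6@[55:56]
[57] read 'c'  n12⇒n6 (fail-walked)

Matches: [[0,0],[2,6],[4,3],[7,3],[10,2],[11,0],[13,0],[15,4],[15,6],[16,6],[17,0],[19,0],[19,5],[21,3],[22,0],[26,1],[26,2],[28,0],[30,3],[31,0],[33,4],[33,6],[34,6],[36,0],[38,4],[38,6],[40,0],[43,6],[44,0],[47,2],[49,0],[51,0],[54,0],[56,4],[56,6]]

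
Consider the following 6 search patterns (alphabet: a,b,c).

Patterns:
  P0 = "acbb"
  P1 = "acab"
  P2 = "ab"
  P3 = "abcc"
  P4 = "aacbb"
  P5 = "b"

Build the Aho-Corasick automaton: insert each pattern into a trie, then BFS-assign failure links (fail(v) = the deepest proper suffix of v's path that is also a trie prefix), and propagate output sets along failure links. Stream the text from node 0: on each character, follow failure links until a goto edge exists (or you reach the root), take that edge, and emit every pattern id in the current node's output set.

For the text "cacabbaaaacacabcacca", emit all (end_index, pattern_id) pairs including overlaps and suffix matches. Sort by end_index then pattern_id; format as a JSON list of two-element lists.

Build:
Trie (insert patterns):
  0='ε' goto a→1 b→14
  1='a' goto a→10 b→7 c→2
  2='ac' goto a→5 b→3
  3='acb' goto b→4
  4='acbb' goto ·  [P0 ends]
  5='aca' goto b→6
  6='acab' goto ·  [P1 ends]
  7='ab' goto c→8  [P2 ends]
  8='abc' goto c→9
  9='abcc' goto ·  [P3 ends]
  10='aa' goto c→11
  11='aac' goto b→12
  12='aacb' goto b→13
  13='aacbb' goto ·  [P4 ends]
  14='b' goto ·  [P5 ends]

BFS fail/out derivation:
  fail(1) 'a': from fail(0)=0 chase 'a': 0 ⇒ 0;  out=∅∪out(0)=∅
  fail(14) 'b': from fail(0)=0 chase 'b': 0 ⇒ 0;  out={5}∪out(0)={5}
  fail(2) 'ac': from fail(1)=0 chase 'c': 0 ⇒ 0;  out=∅∪out(0)=∅
  fail(7) 'ab': from fail(1)=0 chase 'b': 0 ⇒ 14;  out={2}∪out(14)={2,5}
  fail(10) 'aa': from fail(1)=0 chase 'a': 0 ⇒ 1;  out=∅∪out(1)=∅
  fail(3) 'acb': from fail(2)=0 chase 'b': 0 ⇒ 14;  out=∅∪out(14)={5}
  fail(5) 'aca': from fail(2)=0 chase 'a': 0 ⇒ 1;  out=∅∪out(1)=∅
  fail(8) 'abc': from fail(7)=14 chase 'c': 14→0 ⇒ 0;  out=∅∪out(0)=∅
  fail(11) 'aac': from fail(10)=1 chase 'c': 1 ⇒ 2;  out=∅∪out(2)=∅
  fail(4) 'acbb': from fail(3)=14 chase 'b': 14→0 ⇒ 14;  out={0}∪out(14)={0,5}
  fail(6) 'acab': from fail(5)=1 chase 'b': 1 ⇒ 7;  out={1}∪out(7)={1,2,5}
  fail(9) 'abcc': from fail(8)=0 chase 'c': 0 ⇒ 0;  out={3}∪out(0)={3}
  fail(12) 'aacb': from fail(11)=2 chase 'b': 2 ⇒ 3;  out=∅∪out(3)={5}
  fail(13) 'aacbb': from fail(12)=3 chase 'b': 3 ⇒ 4;  out={4}∪out(4)={0,4,5}

Text stream:
[0] read 'c'  n0⇒n0
[1] read 'a'  n0⇒n1
[2] read 'c'  n1⇒n2
[3] read 'a'  n2⇒n5
[4] read 'b'  n5⇒n6  emit P1@[1:4],P2@[3:4],P5@[4:4]
[5] read 'b'  n6⇒n14 ·f  emit P5@[5:5]
[6] read 'a'  n14⇒n1 ·f
[7] read 'a'  n1⇒n10
[8] read 'a'  n10⇒n10 ·f
[9] read 'a'  n10⇒n10 ·f
[10] read 'c'  n10⇒n11
[11] read 'a'  n11⇒n5 ·f
[12] read 'c'  n5⇒n2 ·f
[13] read 'a'  n2⇒n5
[14] read 'b'  n5⇒n6  emit P1@[11:14],P2@[13:14],P5@[14:14]
[15] read 'c'  n6⇒n8 ·f
[16] read 'a'  n8⇒n1 ·f
[17] read 'c'  n1⇒n2
[18] read 'c'  n2⇒n0 ·f
[19] read 'a'  n0⇒n1

Matches: [[4,1],[4,2],[4,5],[5,5],[14,1],[14,2],[14,5]]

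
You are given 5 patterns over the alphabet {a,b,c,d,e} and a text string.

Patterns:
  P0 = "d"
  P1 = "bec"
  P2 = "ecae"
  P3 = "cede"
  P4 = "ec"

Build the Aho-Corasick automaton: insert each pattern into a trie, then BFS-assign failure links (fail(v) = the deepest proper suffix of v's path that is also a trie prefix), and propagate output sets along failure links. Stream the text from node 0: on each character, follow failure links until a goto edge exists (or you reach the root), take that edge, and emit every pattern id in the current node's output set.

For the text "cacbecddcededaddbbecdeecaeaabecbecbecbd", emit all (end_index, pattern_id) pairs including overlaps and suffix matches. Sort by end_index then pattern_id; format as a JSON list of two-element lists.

Construct AC machine:
Trie nodes:
  0='ε' goto b→2 c→9 d→1 e→5
  1='d' goto ·  ←P0
  2='b' goto e→3
  3='be' goto c→4
  4='bec' goto ·  ←P1
  5='e' goto c→6
  6='ec' goto a→7  ←P4
  7='eca' goto e→8
  8='ecae' goto ·  ←P2
  9='c' goto e→10
  10='ce' goto d→11
  11='ced' goto e→12
  12='cede' goto ·  ←P3

Failure links (BFS by depth):
  n1('d'): parent n0 fail=0; on 'd' 0 → fail=0;  out {0}∪∅={0}
  n2('b'): parent n0 fail=0; on 'b' 0 → fail=0;  out ∅∪∅=∅
  n5('e'): parent n0 fail=0; on 'e' 0 → fail=0;  out ∅∪∅=∅
  n9('c'): parent n0 fail=0; on 'c' 0 → fail=0;  out ∅∪∅=∅
  n3('be'): parent n2 fail=0; on 'e' 0 → fail=5;  out ∅∪∅=∅
  n6('ec'): parent n5 fail=0; on 'c' 0 → fail=9;  out {4}∪∅={4}
  n10('ce'): parent n9 fail=0; on 'e' 0 → fail=5;  out ∅∪∅=∅
  n4('bec'): parent n3 fail=5; on 'c' 5 → fail=6;  out {1}∪{4}={1,4}
  n7('eca'): parent n6 fail=9; on 'a' 9→0 → fail=0;  out ∅∪∅=∅
  n11('ced'): parent n10 fail=5; on 'd' 5→0 → fail=1;  out ∅∪{0}={0}
  n8('ecae'): parent n7 fail=0; on 'e' 0 → fail=5;  out {2}∪∅={2}
  n12('cede'): parent n11 fail=1; on 'e' 1→0 → fail=5;  out {3}∪∅={3}

Text stream:
[0] read 'c'  n0⇒n9
[1] read 'a'  n9⇒n0 ·f
[2] read 'c'  n0⇒n9
[3] read 'b'  n9⇒n2 ·f
[4] read 'e'  n2⇒n3
[5] read 'c'  n3⇒n4  → match P1@[3:5],P4@[4:5]
[6] read 'd'  n4⇒n1 ·f  → match P0@[6:6]
[7] read 'd'  n1⇒n1 ·f  → match P0@[7:7]
[8] read 'c'  n1⇒n9 ·f
[9] read 'e'  n9⇒n10
[10] read 'd'  n10⇒n11  → match P0@[10:10]
[11] read 'e'  n11⇒n12  → match P3@[8:11]
[12] read 'd'  n12⇒n1 ·f  → match P0@[12:12]
[13] read 'a'  n1⇒n0 ·f
[14] read 'd'  n0⇒n1  → match P0@[14:14]
[15] read 'd'  n1⇒n1 ·f  → match P0@[15:15]
[16] read 'b'  n1⇒n2 ·f
[17] read 'b'  n2⇒n2 ·f
[18] read 'e'  n2⇒n3
[19] read 'c'  n3⇒n4  → match P1@[17:19],P4@[18:19]
[20] read 'd'  n4⇒n1 ·f  → match P0@[20:20]
[21] read 'e'  n1⇒n5 ·f
[22] read 'e'  n5⇒n5 ·f
[23] read 'c'  n5⇒n6  → match P4@[22:23]
[24] read 'a'  n6⇒n7
[25] read 'e'  n7⇒n8  → match P2@[22:25]
[26] read 'a'  n8⇒n0 ·f
[27] read 'a'  n0⇒n0
[28] read 'b'  n0⇒n2
[29] read 'e'  n2⇒n3
[30] read 'c'  n3⇒n4  → match P1@[28:30],P4@[29:30]
[31] read 'b'  n4⇒n2 ·f
[32] read 'e'  n2⇒n3
[33] read 'c'  n3⇒n4  → match P1@[31:33],P4@[32:33]
[34] read 'b'  n4⇒n2 ·f
[35] read 'e'  n2⇒n3
[36] read 'c'  n3⇒n4  → match P1@[34:36],P4@[35:36]
[37] read 'b'  n4⇒n2 ·f
[38] read 'd'  n2⇒n1 ·f  → match P0@[38:38]

Result: [[5,1],[5,4],[6,0],[7,0],[10,0],[11,3],[12,0],[14,0],[15,0],[19,1],[19,4],[20,0],[23,4],[25,2],[30,1],[30,4],[33,1],[33,4],[36,1],[36,4],[38,0]]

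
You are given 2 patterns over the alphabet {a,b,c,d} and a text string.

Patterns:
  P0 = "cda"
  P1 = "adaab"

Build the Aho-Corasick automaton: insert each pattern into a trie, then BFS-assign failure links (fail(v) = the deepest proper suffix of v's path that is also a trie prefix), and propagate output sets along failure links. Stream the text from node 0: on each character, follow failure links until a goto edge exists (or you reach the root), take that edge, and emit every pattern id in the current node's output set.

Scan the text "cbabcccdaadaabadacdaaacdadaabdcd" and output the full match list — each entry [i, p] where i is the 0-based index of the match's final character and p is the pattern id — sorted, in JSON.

Build automaton:
Trie (insert patterns):
  n0 'ε': a→4 c→1
  n1 'c': d→2
  n2 'cd': a→3
  n3 'cda': ·  [P0 ends]
  n4 'a': d→5
  n5 'ad': a→6
  n6 'ada': a→7
  n7 'adaa': b→8
  n8 'adaab': ·  [P1 ends]

Failure links (BFS by depth):
  fail(1) 'c': from fail(0)=0 chase 'c': 0 ⇒ 0;  out=∅∪out(0)=∅
  fail(4) 'a': from fail(0)=0 chase 'a': 0 ⇒ 0;  out=∅∪out(0)=∅
  fail(2) 'cd': from fail(1)=0 chase 'd': 0 ⇒ 0;  out=∅∪out(0)=∅
  fail(5) 'ad': from fail(4)=0 chase 'd': 0 ⇒ 0;  out=∅∪out(0)=∅
  fail(3) 'cda': from fail(2)=0 chase 'a': 0 ⇒ 4;  out={0}∪out(4)={0}
  fail(6) 'ada': from fail(5)=0 chase 'a': 0 ⇒ 4;  out=∅∪out(4)=∅
  fail(7) 'adaa': from fail(6)=4 chase 'a': 4→0 ⇒ 4;  out=∅∪out(4)=∅
  fail(8) 'adaab': from fail(7)=4 chase 'b': 4→0 ⇒ 0;  out={1}∪out(0)={1}

Scan:
[0] read 'c'  n0⇒n1
[1] read 'b'  n1⇒n0 (fail-walked)
[2] read 'a'  n0⇒n4
[3] read 'b'  n4⇒n0 (fail-walked)
[4] read 'c'  n0⇒n1
[5] read 'c'  n1⇒n1 (fail-walked)
[6] read 'c'  n1⇒n1 (fail-walked)
[7] read 'd'  n1⇒n2
[8] read 'a'  n2⇒n3  emit P0@[6:8]
[9] read 'a'  n3⇒n4 (fail-walked)
[10] read 'd'  n4⇒n5
[11] read 'a'  n5⇒n6
[12] read 'a'  n6⇒n7
[13] read 'b'  n7⇒n8  emit P1@[9:13]
[14] read 'a'  n8⇒n4 (fail-walked)
[15] read 'd'  n4⇒n5
[16] read 'a'  n5⇒n6
[17] read 'c'  n6⇒n1 (fail-walked)
[18] read 'd'  n1⇒n2
[19] read 'a'  n2⇒n3  emit P0@[17:19]
[20] read 'a'  n3⇒n4 (fail-walked)
[21] read 'a'  n4⇒n4 (fail-walked)
[22] read 'c'  n4⇒n1 (fail-walked)
[23] read 'd'  n1⇒n2
[24] read 'a'  n2⇒n3  emit P0@[22:24]
[25] read 'd'  n3⇒n5 (fail-walked)
[26] read 'a'  n5⇒n6
[27] read 'a'  n6⇒n7
[28] read 'b'  n7⇒n8  emit P1@[24:28]
[29] read 'd'  n8⇒n0 (fail-walked)
[30] read 'c'  n0⇒n1
[31] read 'd'  n1⇒n2

All matches (sorted): [[8,0],[13,1],[19,0],[24,0],[28,1]]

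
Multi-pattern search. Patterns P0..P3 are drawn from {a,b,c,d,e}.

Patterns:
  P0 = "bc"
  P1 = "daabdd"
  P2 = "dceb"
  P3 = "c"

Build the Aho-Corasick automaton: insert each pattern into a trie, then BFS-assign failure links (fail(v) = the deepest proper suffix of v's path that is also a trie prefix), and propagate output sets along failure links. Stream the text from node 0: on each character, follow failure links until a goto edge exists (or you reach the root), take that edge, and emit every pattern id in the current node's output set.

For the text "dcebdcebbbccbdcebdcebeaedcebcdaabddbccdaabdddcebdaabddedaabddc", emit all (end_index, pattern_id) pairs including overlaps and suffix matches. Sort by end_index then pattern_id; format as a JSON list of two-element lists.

Construct AC machine:
Trie nodes:
  n0 'ε': b→1 c→12 d→3
  n1 'b': c→2
  n2 'bc': ·  ←P0
  n3 'd': a→4 c→9
  n4 'da': a→5
  n5 'daa': b→6
  n6 'daab': d→7
  n7 'daabd': d→8
  n8 'daabdd': ·  ←P1
  n9 'dc': e→10
  n10 'dce': b→11
  n11 'dceb': ·  ←P2
  n12 'c': ·  ←P3

Failure links (BFS by depth):
  fail(1) 'b': from fail(0)=0 chase 'b': 0 ⇒ 0;  out=∅∪out(0)=∅
  fail(3) 'd': from fail(0)=0 chase 'd': 0 ⇒ 0;  out=∅∪out(0)=∅
  fail(12) 'c': from fail(0)=0 chase 'c': 0 ⇒ 0;  out={3}∪out(0)={3}
  fail(2) 'bc': from fail(1)=0 chase 'c': 0 ⇒ 12;  out={0}∪out(12)={0,3}
  fail(4) 'da': from fail(3)=0 chase 'a': 0 ⇒ 0;  out=∅∪out(0)=∅
  fail(9) 'dc': from fail(3)=0 chase 'c': 0 ⇒ 12;  out=∅∪out(12)={3}
  fail(5) 'daa': from fail(4)=0 chase 'a': 0 ⇒ 0;  out=∅∪out(0)=∅
  fail(10) 'dce': from fail(9)=12 chase 'e': 12→0 ⇒ 0;  out=∅∪out(0)=∅
  fail(6) 'daab': from fail(5)=0 chase 'b': 0 ⇒ 1;  out=∅∪out(1)=∅
  fail(11) 'dceb': from fail(10)=0 chase 'b': 0 ⇒ 1;  out={2}∪out(1)={2}
  fail(7) 'daabd': from fail(6)=1 chase 'd': 1→0 ⇒ 3;  out=∅∪out(3)=∅
  fail(8) 'daabdd': from fail(7)=3 chase 'd': 3→0 ⇒ 3;  out={1}∪out(3)={1}

Run:
[0] read 'd'  n0⇒n3
[1] read 'c'  n3⇒n9  ** P3@[1:1]
[2] read 'e'  n9⇒n10
[3] read 'b'  n10⇒n11  ** P2@[0:3]
[4] read 'd'  n11⇒n3 (fail-walked)
[5] read 'c'  n3⇒n9  ** P3@[5:5]
[6] read 'e'  n9⇒n10
[7] read 'b'  n10⇒n11  ** P2@[4:7]
[8] read 'b'  n11⇒n1 (fail-walked)
[9] read 'b'  n1⇒n1 (fail-walked)
[10] read 'c'  n1⇒n2  ** P0@[9:10],P3@[10:10]
[11] read 'c'  n2⇒n12 (fail-walked)  ** P3@[11:11]
[12] read 'b'  n12⇒n1 (fail-walked)
[13] read 'd'  n1⇒n3 (fail-walked)
[14] read 'c'  n3⇒n9  ** P3@[14:14]
[15] read 'e'  n9⇒n10
[16] read 'b'  n10⇒n11  ** P2@[13:16]
[17] read 'd'  n11⇒n3 (fail-walked)
[18] read 'c'  n3⇒n9  ** P3@[18:18]
[19] read 'e'  n9⇒n10
[20] read 'b'  n10⇒n11  ** P2@[17:20]
[21] read 'e'  n11⇒n0 (fail-walked)
[22] read 'a'  n0⇒n0
[23] read 'e'  n0⇒n0
[24] read 'd'  n0⇒n3
[25] read 'c'  n3⇒n9  ** P3@[25:25]
[26] read 'e'  n9⇒n10
[27] read 'b'  n10⇒n11  ** P2@[24:27]
[28] read 'c'  n11⇒n2 (fail-walked)  ** P0@[27:28],P3@[28:28]
[29] read 'd'  n2⇒n3 (fail-walked)
[30] read 'a'  n3⇒n4
[31] read 'a'  n4⇒n5
[32] read 'b'  n5⇒n6
[33] read 'd'  n6⇒n7
[34] read 'd'  n7⇒n8  ** P1@[29:34]
[35] read 'b'  n8⇒n1 (fail-walked)
[36] read 'c'  n1⇒n2  ** P0@[35:36],P3@[36:36]
[37] read 'c'  n2⇒n12 (fail-walked)  ** P3@[37:37]
[38] read 'd'  n12⇒n3 (fail-walked)
[39] read 'a'  n3⇒n4
[40] read 'a'  n4⇒n5
[41] read 'b'  n5⇒n6
[42] read 'd'  n6⇒n7
[43] read 'd'  n7⇒n8  ** P1@[38:43]
[44] read 'd'  n8⇒n3 (fail-walked)
[45] read 'c'  n3⇒n9  ** P3@[45:45]
[46] read 'e'  n9⇒n10
[47] read 'b'  n10⇒n11  ** P2@[44:47]
[48] read 'd'  n11⇒n3 (fail-walked)
[49] read 'a'  n3⇒n4
[50] read 'a'  n4⇒n5
[51] read 'b'  n5⇒n6
[52] read 'd'  n6⇒n7
[53] read 'd'  n7⇒n8  ** P1@[48:53]
[54] read 'e'  n8⇒n0 (fail-walked)
[55] read 'd'  n0⇒n3
[56] read 'a'  n3⇒n4
[57] read 'a'  n4⇒n5
[58] read 'b'  n5⇒n6
[59] read 'd'  n6⇒n7
[60] read 'd'  n7⇒n8  ** P1@[55:60]
[61] read 'c'  n8⇒n9 (fail-walked)  ** P3@[61:61]

All matches (sorted): [[1,3],[3,2],[5,3],[7,2],[10,0],[10,3],[11,3],[14,3],[16,2],[18,3],[20,2],[25,3],[27,2],[28,0],[28,3],[34,1],[36,0],[36,3],[37,3],[43,1],[45,3],[47,2],[53,1],[60,1],[61,3]]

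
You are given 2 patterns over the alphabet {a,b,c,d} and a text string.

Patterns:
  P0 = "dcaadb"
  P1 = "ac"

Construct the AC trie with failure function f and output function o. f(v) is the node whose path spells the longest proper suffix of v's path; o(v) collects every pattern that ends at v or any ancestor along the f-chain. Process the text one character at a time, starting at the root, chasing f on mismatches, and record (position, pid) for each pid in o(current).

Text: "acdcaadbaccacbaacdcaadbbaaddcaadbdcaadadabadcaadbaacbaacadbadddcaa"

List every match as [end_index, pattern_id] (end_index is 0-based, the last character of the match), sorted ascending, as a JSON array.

Build:
Trie (insert patterns):
  0='ε' goto a→7 d→1
  1='d' goto c→2
  2='dc' goto a→3
  3='dca' goto a→4
  4='dcaa' goto d→5
  5='dcaad' goto b→6
  6='dcaadb' goto ·  ←P0
  7='a' goto c→8
  8='ac' goto ·  ←P1

BFS fail/out derivation:
  n1('d'): parent n0 fail=0; on 'd' 0 → fail=0;  out ∅∪∅=∅
  n7('a'): parent n0 fail=0; on 'a' 0 → fail=0;  out ∅∪∅=∅
  n2('dc'): parent n1 fail=0; on 'c' 0 → fail=0;  out ∅∪∅=∅
  n8('ac'): parent n7 fail=0; on 'c' 0 → fail=0;  out {1}∪∅={1}
  n3('dca'): parent n2 fail=0; on 'a' 0 → fail=7;  out ∅∪∅=∅
  n4('dcaa'): parent n3 fail=7; on 'a' 7→0 → fail=7;  out ∅∪∅=∅
  n5('dcaad'): parent n4 fail=7; on 'd' 7→0 → fail=1;  out ∅∪∅=∅
  n6('dcaadb'): parent n5 fail=1; on 'b' 1→0 → fail=0;  out {0}∪∅={0}

Run:
i=0 'a': node 0→7
i=1 'c': node 7→8  ** P1@[0:1]
i=2 'd': node 8→1 (fail-walked)
i=3 'c': node 1→2
i=4 'a': node 2→3
i=5 'a': node 3→4
i=6 'd': node 4→5
i=7 'b': node 5→6  ** P0@[2:7]
i=8 'a': node 6→7 (fail-walked)
i=9 'c': node 7→8  ** P1@[8:9]
i=10 'c': node 8→0 (fail-walked)
i=11 'a': node 0→7
i=12 'c': node 7→8  ** P1@[11:12]
i=13 'b': node 8→0 (fail-walked)
i=14 'a': node 0→7
i=15 'a': node 7→7 (fail-walked)
i=16 'c': node 7→8  ** P1@[15:16]
i=17 'd': node 8→1 (fail-walked)
i=18 'c': node 1→2
i=19 'a': node 2→3
i=20 'a': node 3→4
i=21 'd': node 4→5
i=22 'b': node 5→6  ** P0@[17:22]
i=23 'b': node 6→0 (fail-walked)
i=24 'a': node 0→7
i=25 'a': node 7→7 (fail-walked)
i=26 'd': node 7→1 (fail-walked)
i=27 'd': node 1→1 (fail-walked)
i=28 'c': node 1→2
i=29 'a': node 2→3
i=30 'a': node 3→4
i=31 'd': node 4→5
i=32 'b': node 5→6  ** P0@[27:32]
i=33 'd': node 6→1 (fail-walked)
i=34 'c': node 1→2
i=35 'a': node 2→3
i=36 'a': node 3→4
i=37 'd': node 4→5
i=38 'a': node 5→7 (fail-walked)
i=39 'd': node 7→1 (fail-walked)
i=40 'a': node 1→7 (fail-walked)
i=41 'b': node 7→0 (fail-walked)
i=42 'a': node 0→7
i=43 'd': node 7→1 (fail-walked)
i=44 'c': node 1→2
i=45 'a': node 2→3
i=46 'a': node 3→4
i=47 'd': node 4→5
i=48 'b': node 5→6  ** P0@[43:48]
i=49 'a': node 6→7 (fail-walked)
i=50 'a': node 7→7 (fail-walked)
i=51 'c': node 7→8  ** P1@[50:51]
i=52 'b': node 8→0 (fail-walked)
i=53 'a': node 0→7
i=54 'a': node 7→7 (fail-walked)
i=55 'c': node 7→8  ** P1@[54:55]
i=56 'a': node 8→7 (fail-walked)
i=57 'd': node 7→1 (fail-walked)
i=58 'b': node 1→0 (fail-walked)
i=59 'a': node 0→7
i=60 'd': node 7→1 (fail-walked)
i=61 'd': node 1→1 (fail-walked)
i=62 'd': node 1→1 (fail-walked)
i=63 'c': node 1→2
i=64 'a': node 2→3
i=65 'a': node 3→4

All matches (sorted): [[1,1],[7,0],[9,1],[12,1],[16,1],[22,0],[32,0],[48,0],[51,1],[55,1]]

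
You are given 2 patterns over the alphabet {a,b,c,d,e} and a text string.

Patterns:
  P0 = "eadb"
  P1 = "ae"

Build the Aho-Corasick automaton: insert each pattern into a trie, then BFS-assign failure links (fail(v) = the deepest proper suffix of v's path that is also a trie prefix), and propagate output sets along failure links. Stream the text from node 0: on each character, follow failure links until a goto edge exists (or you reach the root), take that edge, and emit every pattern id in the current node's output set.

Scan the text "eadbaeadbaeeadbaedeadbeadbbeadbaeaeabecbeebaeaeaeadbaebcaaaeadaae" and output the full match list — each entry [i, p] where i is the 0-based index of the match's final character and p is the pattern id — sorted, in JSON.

Build:
Trie (insert patterns):
  0='ε' goto a→5 e→1
  1='e' goto a→2
  2='ea' goto d→3
  3='ead' goto b→4
  4='eadb' goto ·  ←P0
  5='a' goto e→6
  6='ae' goto ·  ←P1

BFS fail/out derivation:
  fail(1) 'e': from fail(0)=0 chase 'e': 0 ⇒ 0;  out=∅∪out(0)=∅
  fail(5) 'a': from fail(0)=0 chase 'a': 0 ⇒ 0;  out=∅∪out(0)=∅
  fail(2) 'ea': from fail(1)=0 chase 'a': 0 ⇒ 5;  out=∅∪out(5)=∅
  fail(6) 'ae': from fail(5)=0 chase 'e': 0 ⇒ 1;  out={1}∪out(1)={1}
  fail(3) 'ead': from fail(2)=5 chase 'd': 5→0 ⇒ 0;  out=∅∪out(0)=∅
  fail(4) 'eadb': from fail(3)=0 chase 'b': 0 ⇒ 0;  out={0}∪out(0)={0}

Run:
i=0 'e': node 0→1
i=1 'a': node 1→2
i=2 'd': node 2→3
i=3 'b': node 3→4  → match P0@[0:3]
i=4 'a': node 4→5 ·f
i=5 'e': node 5→6  → match P1@[4:5]
i=6 'a': node 6→2 ·f
i=7 'd': node 2→3
i=8 'b': node 3→4  → match P0@[5:8]
i=9 'a': node 4→5 ·f
i=10 'e': node 5→6  → match P1@[9:10]
i=11 'e': node 6→1 ·f
i=12 'a': node 1→2
i=13 'd': node 2→3
i=14 'b': node 3→4  → match P0@[11:14]
i=15 'a': node 4→5 ·f
i=16 'e': node 5→6  → match P1@[15:16]
i=17 'd': node 6→0 ·f
i=18 'e': node 0→1
i=19 'a': node 1→2
i=20 'd': node 2→3
i=21 'b': node 3→4  → match P0@[18:21]
i=22 'e': node 4→1 ·f
i=23 'a': node 1→2
i=24 'd': node 2→3
i=25 'b': node 3→4  → match P0@[22:25]
i=26 'b': node 4→0 ·f
i=27 'e': node 0→1
i=28 'a': node 1→2
i=29 'd': node 2→3
i=30 'b': node 3→4  → match P0@[27:30]
i=31 'a': node 4→5 ·f
i=32 'e': node 5→6  → match P1@[31:32]
i=33 'a': node 6→2 ·f
i=34 'e': node 2→6 ·f  → match P1@[33:34]
i=35 'a': node 6→2 ·f
i=36 'b': node 2→0 ·f
i=37 'e': node 0→1
i=38 'c': node 1→0 ·f
i=39 'b': node 0→0
i=40 'e': node 0→1
i=41 'e': node 1→1 ·f
i=42 'b': node 1→0 ·f
i=43 'a': node 0→5
i=44 'e': node 5→6  → match P1@[43:44]
i=45 'a': node 6→2 ·f
i=46 'e': node 2→6 ·f  → match P1@[45:46]
i=47 'a': node 6→2 ·f
i=48 'e': node 2→6 ·f  → match P1@[47:48]
i=49 'a': node 6→2 ·f
i=50 'd': node 2→3
i=51 'b': node 3→4  → match P0@[48:51]
i=52 'a': node 4→5 ·f
i=53 'e': node 5→6  → match P1@[52:53]
i=54 'b': node 6→0 ·f
i=55 'c': node 0→0
i=56 'a': node 0→5
i=57 'a': node 5→5 ·f
i=58 'a': node 5→5 ·f
i=59 'e': node 5→6  → match P1@[58:59]
i=60 'a': node 6→2 ·f
i=61 'd': node 2→3
i=62 'a': node 3→5 ·f
i=63 'a': node 5→5 ·f
i=64 'e': node 5→6  → match P1@[63:64]

All matches (sorted): [[3,0],[5,1],[8,0],[10,1],[14,0],[16,1],[21,0],[25,0],[30,0],[32,1],[34,1],[44,1],[46,1],[48,1],[51,0],[53,1],[59,1],[64,1]]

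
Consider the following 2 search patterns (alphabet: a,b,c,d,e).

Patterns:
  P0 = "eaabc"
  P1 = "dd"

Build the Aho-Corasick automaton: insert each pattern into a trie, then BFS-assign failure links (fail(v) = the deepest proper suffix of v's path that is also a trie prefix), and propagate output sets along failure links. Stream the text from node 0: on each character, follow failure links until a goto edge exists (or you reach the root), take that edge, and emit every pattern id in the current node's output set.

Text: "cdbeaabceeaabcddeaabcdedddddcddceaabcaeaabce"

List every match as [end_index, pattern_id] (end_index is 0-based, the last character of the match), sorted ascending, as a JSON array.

Construct AC machine:
Trie nodes:
  0='ε' goto d→6 e→1
  1='e' goto a→2
  2='ea' goto a→3
  3='eaa' goto b→4
  4='eaab' goto c→5
  5='eaabc' goto ·  [P0 ends]
  6='d' goto d→7
  7='dd' goto ·  [P1 ends]

BFS fail/out derivation:
  fail(1) 'e': from fail(0)=0 chase 'e': 0 ⇒ 0;  out=∅∪out(0)=∅
  fail(6) 'd': from fail(0)=0 chase 'd': 0 ⇒ 0;  out=∅∪out(0)=∅
  fail(2) 'ea': from fail(1)=0 chase 'a': 0 ⇒ 0;  out=∅∪out(0)=∅
  fail(7) 'dd': from fail(6)=0 chase 'd': 0 ⇒ 6;  out={1}∪out(6)={1}
  fail(3) 'eaa': from fail(2)=0 chase 'a': 0 ⇒ 0;  out=∅∪out(0)=∅
  fail(4) 'eaab': from fail(3)=0 chase 'b': 0 ⇒ 0;  out=∅∪out(0)=∅
  fail(5) 'eaabc': from fail(4)=0 chase 'c': 0 ⇒ 0;  out={0}∪out(0)={0}

Text stream:
[0] read 'c'  n0⇒n0
[1] read 'd'  n0⇒n6
[2] read 'b'  n6⇒n0 (fail-walked)
[3] read 'e'  n0⇒n1
[4] read 'a'  n1⇒n2
[5] read 'a'  n2⇒n3
[6] read 'b'  n3⇒n4
[7] read 'c'  n4⇒n5  ** P0@[3:7]
[8] read 'e'  n5⇒n1 (fail-walked)
[9] read 'e'  n1⇒n1 (fail-walked)
[10] read 'a'  n1⇒n2
[11] read 'a'  n2⇒n3
[12] read 'b'  n3⇒n4
[13] read 'c'  n4⇒n5  ** P0@[9:13]
[14] read 'd'  n5⇒n6 (fail-walked)
[15] read 'd'  n6⇒n7  ** P1@[14:15]
[16] read 'e'  n7⇒n1 (fail-walked)
[17] read 'a'  n1⇒n2
[18] read 'a'  n2⇒n3
[19] read 'b'  n3⇒n4
[20] read 'c'  n4⇒n5  ** P0@[16:20]
[21] read 'd'  n5⇒n6 (fail-walked)
[22] read 'e'  n6⇒n1 (fail-walked)
[23] read 'd'  n1⇒n6 (fail-walked)
[24] read 'd'  n6⇒n7  ** P1@[23:24]
[25] read 'd'  n7⇒n7 (fail-walked)  ** P1@[24:25]
[26] read 'd'  n7⇒n7 (fail-walked)  ** P1@[25:26]
[27] read 'd'  n7⇒n7 (fail-walked)  ** P1@[26:27]
[28] read 'c'  n7⇒n0 (fail-walked)
[29] read 'd'  n0⇒n6
[30] read 'd'  n6⇒n7  ** P1@[29:30]
[31] read 'c'  n7⇒n0 (fail-walked)
[32] read 'e'  n0⇒n1
[33] read 'a'  n1⇒n2
[34] read 'a'  n2⇒n3
[35] read 'b'  n3⇒n4
[36] read 'c'  n4⇒n5  ** P0@[32:36]
[37] read 'a'  n5⇒n0 (fail-walked)
[38] read 'e'  n0⇒n1
[39] read 'a'  n1⇒n2
[40] read 'a'  n2⇒n3
[41] read 'b'  n3⇒n4
[42] read 'c'  n4⇒n5  ** P0@[38:42]
[43] read 'e'  n5⇒n1 (fail-walked)

Result: [[7,0],[13,0],[15,1],[20,0],[24,1],[25,1],[26,1],[27,1],[30,1],[36,0],[42,0]]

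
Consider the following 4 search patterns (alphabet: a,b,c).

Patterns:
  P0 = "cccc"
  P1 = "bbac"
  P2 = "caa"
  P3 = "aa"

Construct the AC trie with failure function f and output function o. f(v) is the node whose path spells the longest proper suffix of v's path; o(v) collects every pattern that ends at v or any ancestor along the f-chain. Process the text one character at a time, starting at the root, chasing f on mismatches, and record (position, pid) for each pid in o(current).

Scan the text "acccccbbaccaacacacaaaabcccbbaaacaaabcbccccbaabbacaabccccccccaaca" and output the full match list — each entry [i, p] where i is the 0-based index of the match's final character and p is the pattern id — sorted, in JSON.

Build:
Trie (insert patterns):
  0='ε' goto a→11 b→5 c→1
  1='c' goto a→9 c→2
  2='cc' goto c→3
  3='ccc' goto c→4
  4='cccc' goto ·  [P0 ends]
  5='b' goto b→6
  6='bb' goto a→7
  7='bba' goto c→8
  8='bbac' goto ·  [P1 ends]
  9='ca' goto a→10
  10='caa' goto ·  [P2 ends]
  11='a' goto a→12
  12='aa' goto ·  [P3 ends]

BFS fail/out derivation:
  n1('c'): parent n0 fail=0; on 'c' 0 → fail=0;  out ∅∪∅=∅
  n5('b'): parent n0 fail=0; on 'b' 0 → fail=0;  out ∅∪∅=∅
  n11('a'): parent n0 fail=0; on 'a' 0 → fail=0;  out ∅∪∅=∅
  n2('cc'): parent n1 fail=0; on 'c' 0 → fail=1;  out ∅∪∅=∅
  n6('bb'): parent n5 fail=0; on 'b' 0 → fail=5;  out ∅∪∅=∅
  n9('ca'): parent n1 fail=0; on 'a' 0 → fail=11;  out ∅∪∅=∅
  n12('aa'): parent n11 fail=0; on 'a' 0 → fail=11;  out {3}∪∅={3}
  n3('ccc'): parent n2 fail=1; on 'c' 1 → fail=2;  out ∅∪∅=∅
  n7('bba'): parent n6 fail=5; on 'a' 5→0 → fail=11;  out ∅∪∅=∅
  n10('caa'): parent n9 fail=11; on 'a' 11 → fail=12;  out {2}∪{3}={2,3}
  n4('cccc'): parent n3 fail=2; on 'c' 2 → fail=3;  out {0}∪∅={0}
  n8('bbac'): parent n7 fail=11; on 'c' 11→0 → fail=1;  out {1}∪∅={1}

Scan:
pos 0 'a': at 11
pos 1 'c': at 1 ·f
pos 2 'c': at 2
pos 3 'c': at 3
pos 4 'c': at 4  ** P0@[1:4]
pos 5 'c': at 4 ·f  ** P0@[2:5]
pos 6 'b': at 5 ·f
pos 7 'b': at 6
pos 8 'a': at 7
pos 9 'c': at 8  ** P1@[6:9]
pos 10 'c': at 2 ·f
pos 11 'a': at 9 ·f
pos 12 'a': at 10  ** P2@[10:12],P3@[11:12]
pos 13 'c': at 1 ·f
pos 14 'a': at 9
pos 15 'c': at 1 ·f
pos 16 'a': at 9
pos 17 'c': at 1 ·f
pos 18 'a': at 9
pos 19 'a': at 10  ** P2@[17:19],P3@[18:19]
pos 20 'a': at 12 ·f  ** P3@[19:20]
pos 21 'a': at 12 ·f  ** P3@[20:21]
pos 22 'b': at 5 ·f
pos 23 'c': at 1 ·f
pos 24 'c': at 2
pos 25 'c': at 3
pos 26 'b': at 5 ·f
pos 27 'b': at 6
pos 28 'a': at 7
pos 29 'a': at 12 ·f  ** P3@[28:29]
pos 30 'a': at 12 ·f  ** P3@[29:30]
pos 31 'c': at 1 ·f
pos 32 'a': at 9
pos 33 'a': at 10  ** P2@[31:33],P3@[32:33]
pos 34 'a': at 12 ·f  ** P3@[33:34]
pos 35 'b': at 5 ·f
pos 36 'c': at 1 ·f
pos 37 'b': at 5 ·f
pos 38 'c': at 1 ·f
pos 39 'c': at 2
pos 40 'c': at 3
pos 41 'c': at 4  ** P0@[38:41]
pos 42 'b': at 5 ·f
pos 43 'a': at 11 ·f
pos 44 'a': at 12  ** P3@[43:44]
pos 45 'b': at 5 ·f
pos 46 'b': at 6
pos 47 'a': at 7
pos 48 'c': at 8  ** P1@[45:48]
pos 49 'a': at 9 ·f
pos 50 'a': at 10  ** P2@[48:50],P3@[49:50]
pos 51 'b': at 5 ·f
pos 52 'c': at 1 ·f
pos 53 'c': at 2
pos 54 'c': at 3
pos 55 'c': at 4  ** P0@[52:55]
pos 56 'c': at 4 ·f  ** P0@[53:56]
pos 57 'c': at 4 ·f  ** P0@[54:57]
pos 58 'c': at 4 ·f  ** P0@[55:58]
pos 59 'c': at 4 ·f  ** P0@[56:59]
pos 60 'a': at 9 ·f
pos 61 'a': at 10  ** P2@[59:61],P3@[60:61]
pos 62 'c': at 1 ·f
pos 63 'a': at 9

Result: [[4,0],[5,0],[9,1],[12,2],[12,3],[19,2],[19,3],[20,3],[21,3],[29,3],[30,3],[33,2],[33,3],[34,3],[41,0],[44,3],[48,1],[50,2],[50,3],[55,0],[56,0],[57,0],[58,0],[59,0],[61,2],[61,3]]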